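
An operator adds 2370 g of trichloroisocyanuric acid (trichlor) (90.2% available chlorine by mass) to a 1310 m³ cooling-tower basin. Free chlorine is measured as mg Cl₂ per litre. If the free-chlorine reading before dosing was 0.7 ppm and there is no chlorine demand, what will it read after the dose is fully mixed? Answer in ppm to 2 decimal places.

Volume: 1310 m³ = 1,310,000 L.
Available chlorine delivered: 2370 g × 0.902 = 2138 g as Cl₂.
Concentration rise: 2138 g / 1,310,000 L = 1.632 mg/L = 1.63 ppm.
Final FC: 0.7 + 1.63 = 2.33 ppm.

2.33 ppm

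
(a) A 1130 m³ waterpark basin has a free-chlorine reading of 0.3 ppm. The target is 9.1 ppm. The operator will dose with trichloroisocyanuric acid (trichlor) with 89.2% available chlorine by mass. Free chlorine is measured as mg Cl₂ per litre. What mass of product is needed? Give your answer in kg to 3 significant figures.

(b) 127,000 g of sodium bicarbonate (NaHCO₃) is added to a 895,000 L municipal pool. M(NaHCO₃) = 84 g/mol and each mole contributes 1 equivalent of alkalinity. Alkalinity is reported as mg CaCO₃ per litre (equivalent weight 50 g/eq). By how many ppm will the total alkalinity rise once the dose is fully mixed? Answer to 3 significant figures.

(a) Volume: 1130 m³ = 1,130,000 L.
(a) Chlorine deficit: 9.1 − 0.3 = 8.8 ppm = 8.8 mg/L as Cl₂.
(a) Cl₂ equivalent needed: 8.8 mg/L × 1,130,000 L = 9,944,000 mg = 9944 g.
(a) Product at 89.2% available chlorine: 9944 / 0.892 = 11,150 g.

(b) Moles of NaHCO₃: 127,000 g ÷ 84 g/mol = 1512 mol → 1512 eq of alkalinity.
(b) As CaCO₃: 1512 eq × 50 g/eq = 75,600 g.
(b) Rise: 75,600 g / 895,000 L × 1000 = 84.46 mg/L.

(a) 11.1 kg; (b) 84.5 ppm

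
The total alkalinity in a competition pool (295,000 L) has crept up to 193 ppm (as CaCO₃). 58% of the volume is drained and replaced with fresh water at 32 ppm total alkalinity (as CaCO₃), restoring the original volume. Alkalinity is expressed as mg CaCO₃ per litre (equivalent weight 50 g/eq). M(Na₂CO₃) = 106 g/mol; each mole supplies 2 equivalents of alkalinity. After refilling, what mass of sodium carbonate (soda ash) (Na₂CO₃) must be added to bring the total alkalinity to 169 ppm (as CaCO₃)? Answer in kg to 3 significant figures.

21.7 kg

After draining 58% and refilling: 193 × 0.42 + 32 × 0.58 = 99.62 ppm.
Deficit to target: 169 − 99.62 = 69.38 mg/L.
As CaCO₃: 69.38 mg/L × 295,000 L = 20,470 g; ÷ 50 g/eq ÷ 2 = 204.7 mol Na₂CO₃.
Mass: 204.7 × 106 = 21,700 g.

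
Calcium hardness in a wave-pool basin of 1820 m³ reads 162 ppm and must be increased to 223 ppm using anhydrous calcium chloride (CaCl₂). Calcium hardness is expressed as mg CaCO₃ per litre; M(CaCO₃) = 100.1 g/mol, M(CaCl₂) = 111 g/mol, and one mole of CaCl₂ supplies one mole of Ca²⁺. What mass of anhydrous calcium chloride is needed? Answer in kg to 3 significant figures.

123 kg

Volume: 1820 m³ = 1,820,000 L.
Hardness to add: (223 − 162) = 61 mg/L as CaCO₃ × 1,820,000 L = 111,000 g as CaCO₃.
Moles of Ca²⁺ (1 mol Ca²⁺ ≡ 1 mol CaCO₃): 111,000 / 100.1 g/mol = 1109 mol.
Mass of CaCl₂: 1109 × 111 = 123,100 g.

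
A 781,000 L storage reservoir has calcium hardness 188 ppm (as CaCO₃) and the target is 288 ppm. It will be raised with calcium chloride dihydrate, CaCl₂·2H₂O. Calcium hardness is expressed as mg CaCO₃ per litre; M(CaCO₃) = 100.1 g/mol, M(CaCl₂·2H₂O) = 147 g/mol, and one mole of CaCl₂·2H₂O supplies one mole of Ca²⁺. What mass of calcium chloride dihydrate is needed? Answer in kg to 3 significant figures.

Hardness to add: (288 − 188) = 100 mg/L as CaCO₃ × 781,000 L = 78,100 g as CaCO₃.
Moles of Ca²⁺ (1 mol Ca²⁺ ≡ 1 mol CaCO₃): 78,100 / 100.1 g/mol = 780.2 mol.
Mass of CaCl₂·2H₂O: 780.2 × 147 = 114,700 g.

115 kg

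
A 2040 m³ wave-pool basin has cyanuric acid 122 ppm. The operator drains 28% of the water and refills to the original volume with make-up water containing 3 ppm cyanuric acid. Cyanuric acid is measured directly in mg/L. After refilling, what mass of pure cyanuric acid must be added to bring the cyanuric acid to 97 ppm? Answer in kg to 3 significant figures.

Volume: 2040 m³ = 2,040,000 L.
After draining 28% and refilling: 122 × 0.72 + 3 × 0.28 = 88.68 ppm.
Deficit to target: 97 − 88.68 = 8.32 mg/L.
Mass: 8.32 mg/L × 2,040,000 L = 16,970 g cyanuric acid.

17.0 kg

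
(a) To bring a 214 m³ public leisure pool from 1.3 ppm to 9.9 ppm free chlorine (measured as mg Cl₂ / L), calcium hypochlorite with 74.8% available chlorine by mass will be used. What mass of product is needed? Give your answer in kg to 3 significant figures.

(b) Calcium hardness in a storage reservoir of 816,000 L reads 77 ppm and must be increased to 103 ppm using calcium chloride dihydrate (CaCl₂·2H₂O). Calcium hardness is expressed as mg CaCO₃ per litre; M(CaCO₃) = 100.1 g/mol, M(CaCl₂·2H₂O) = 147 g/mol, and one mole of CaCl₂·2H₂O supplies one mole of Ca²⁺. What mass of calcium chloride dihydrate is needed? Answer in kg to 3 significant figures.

(a) 2.46 kg; (b) 31.2 kg

(a) Volume: 214 m³ = 214,000 L.
(a) Chlorine deficit: 9.9 − 1.3 = 8.6 ppm = 8.6 mg/L as Cl₂.
(a) Cl₂ equivalent needed: 8.6 mg/L × 214,000 L = 1,840,000 mg = 1840 g.
(a) Product at 74.8% available chlorine: 1840 / 0.748 = 2460 g.

(b) Hardness to add: (103 − 77) = 26 mg/L as CaCO₃ × 816,000 L = 21,220 g as CaCO₃.
(b) Moles of Ca²⁺ (1 mol Ca²⁺ ≡ 1 mol CaCO₃): 21,220 / 100.1 g/mol = 211.9 mol.
(b) Mass of CaCl₂·2H₂O: 211.9 × 147 = 31,160 g.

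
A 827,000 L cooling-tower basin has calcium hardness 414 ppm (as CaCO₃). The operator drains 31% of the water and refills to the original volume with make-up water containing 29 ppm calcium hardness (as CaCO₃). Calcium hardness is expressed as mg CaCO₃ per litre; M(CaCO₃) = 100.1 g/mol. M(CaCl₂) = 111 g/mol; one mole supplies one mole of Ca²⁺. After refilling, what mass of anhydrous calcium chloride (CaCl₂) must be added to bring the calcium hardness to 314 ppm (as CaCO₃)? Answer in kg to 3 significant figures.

After draining 31% and refilling: 414 × 0.69 + 29 × 0.31 = 294.65 ppm.
Deficit to target: 314 − 294.65 = 19.35 mg/L.
As CaCO₃: 19.35 mg/L × 827,000 L = 16,000 g; ÷ 100.1 = 159.9 mol Ca²⁺.
Mass: 159.9 × 111 = 17,740 g.

17.7 kg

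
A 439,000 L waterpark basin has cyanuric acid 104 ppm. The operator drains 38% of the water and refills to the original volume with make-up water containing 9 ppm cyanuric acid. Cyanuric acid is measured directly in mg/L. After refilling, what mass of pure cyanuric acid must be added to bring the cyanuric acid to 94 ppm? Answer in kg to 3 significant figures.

11.5 kg

After draining 38% and refilling: 104 × 0.62 + 9 × 0.38 = 67.9 ppm.
Deficit to target: 94 − 67.9 = 26.1 mg/L.
Mass: 26.1 mg/L × 439,000 L = 11,460 g cyanuric acid.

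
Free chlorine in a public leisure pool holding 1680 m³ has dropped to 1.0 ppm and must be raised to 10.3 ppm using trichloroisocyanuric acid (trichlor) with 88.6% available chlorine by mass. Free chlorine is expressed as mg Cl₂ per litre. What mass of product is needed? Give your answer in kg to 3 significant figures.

17.6 kg

Volume: 1680 m³ = 1,680,000 L.
Chlorine deficit: 10.3 − 1.0 = 9.3 ppm = 9.3 mg/L as Cl₂.
Cl₂ equivalent needed: 9.3 mg/L × 1,680,000 L = 15,620,000 mg = 15,620 g.
Product at 88.6% available chlorine: 15,620 / 0.886 = 17,630 g.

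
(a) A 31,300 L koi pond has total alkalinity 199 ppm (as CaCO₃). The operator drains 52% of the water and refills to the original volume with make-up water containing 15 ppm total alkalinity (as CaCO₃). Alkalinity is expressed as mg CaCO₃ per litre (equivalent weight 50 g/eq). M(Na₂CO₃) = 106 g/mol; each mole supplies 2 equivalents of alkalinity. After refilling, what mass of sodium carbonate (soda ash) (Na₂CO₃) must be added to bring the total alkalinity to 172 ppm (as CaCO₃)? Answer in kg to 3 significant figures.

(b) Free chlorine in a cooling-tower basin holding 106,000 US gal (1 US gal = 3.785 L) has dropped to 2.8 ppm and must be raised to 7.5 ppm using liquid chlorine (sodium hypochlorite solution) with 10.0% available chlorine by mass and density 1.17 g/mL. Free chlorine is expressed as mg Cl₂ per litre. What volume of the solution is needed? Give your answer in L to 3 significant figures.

(a) After draining 52% and refilling: 199 × 0.48 + 15 × 0.52 = 103.32 ppm.
(a) Deficit to target: 172 − 103.32 = 68.68 mg/L.
(a) As CaCO₃: 68.68 mg/L × 31,300 L = 2150 g; ÷ 50 g/eq ÷ 2 = 21.5 mol Na₂CO₃.
(a) Mass: 21.5 × 106 = 2279 g.

(b) Volume: 106,000 US gal × 3.785 L/gal = 401,210 L.
(b) Chlorine deficit: 7.5 − 2.8 = 4.7 ppm = 4.7 mg/L as Cl₂.
(b) Cl₂ equivalent needed: 4.7 mg/L × 401,210 L = 1,886,000 mg = 1886 g.
(b) Product at 10.0% available chlorine: 1886 / 0.1 = 18,860 g.
(b) Volume at density 1.17 g/mL: 18,860 g ÷ 1.17 g/mL = 16,120 mL.

(a) 2.28 kg; (b) 16.1 L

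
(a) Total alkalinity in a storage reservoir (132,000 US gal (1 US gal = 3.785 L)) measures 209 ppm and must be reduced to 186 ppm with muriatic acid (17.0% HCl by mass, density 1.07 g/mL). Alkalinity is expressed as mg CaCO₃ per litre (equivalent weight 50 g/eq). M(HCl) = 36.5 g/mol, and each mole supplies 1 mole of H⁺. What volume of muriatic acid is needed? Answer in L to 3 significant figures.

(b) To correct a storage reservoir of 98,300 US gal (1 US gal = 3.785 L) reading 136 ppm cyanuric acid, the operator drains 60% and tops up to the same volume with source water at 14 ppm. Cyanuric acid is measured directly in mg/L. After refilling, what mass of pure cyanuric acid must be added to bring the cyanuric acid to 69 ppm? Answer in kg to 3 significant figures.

(a) 46.1 L; (b) 2.31 kg

(a) Volume: 132,000 US gal × 3.785 L/gal = 499,620 L.
(a) Alkalinity to neutralize: (209 − 186) = 23 mg/L as CaCO₃ × 499,620 L = 11,490 g as CaCO₃.
(a) Equivalents of H⁺ required: 11,490 ÷ 50 g/eq = 229.8 eq = 229.8 mol HCl.
(a) Mass of HCl: 229.8 × 36.5 = 8389 g.
(a) Mass of 17.0% solution: 8389 / 0.17 = 49,340 g.
(a) Volume: 49,340 g ÷ 1.07 g/mL = 46,120 mL.

(b) Volume: 98,300 US gal × 3.785 L/gal = 372,066 L.
(b) After draining 60% and refilling: 136 × 0.40 + 14 × 0.60 = 62.8 ppm.
(b) Deficit to target: 69 − 62.8 = 6.2 mg/L.
(b) Mass: 6.2 mg/L × 372,066 L = 2307 g cyanuric acid.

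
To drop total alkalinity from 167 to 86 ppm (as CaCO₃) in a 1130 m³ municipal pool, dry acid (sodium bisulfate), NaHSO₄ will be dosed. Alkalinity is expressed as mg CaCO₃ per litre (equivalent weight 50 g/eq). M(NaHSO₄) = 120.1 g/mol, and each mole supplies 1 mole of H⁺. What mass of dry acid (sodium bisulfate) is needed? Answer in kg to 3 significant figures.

Volume: 1130 m³ = 1,130,000 L.
Alkalinity to neutralize: (167 − 86) = 81 mg/L as CaCO₃ × 1,130,000 L = 91,530 g as CaCO₃.
Equivalents of H⁺ required: 91,530 ÷ 50 g/eq = 1831 eq = 1831 mol NaHSO₄.
Mass of NaHSO₄: 1831 × 120.1 = 219,900 g.

220 kg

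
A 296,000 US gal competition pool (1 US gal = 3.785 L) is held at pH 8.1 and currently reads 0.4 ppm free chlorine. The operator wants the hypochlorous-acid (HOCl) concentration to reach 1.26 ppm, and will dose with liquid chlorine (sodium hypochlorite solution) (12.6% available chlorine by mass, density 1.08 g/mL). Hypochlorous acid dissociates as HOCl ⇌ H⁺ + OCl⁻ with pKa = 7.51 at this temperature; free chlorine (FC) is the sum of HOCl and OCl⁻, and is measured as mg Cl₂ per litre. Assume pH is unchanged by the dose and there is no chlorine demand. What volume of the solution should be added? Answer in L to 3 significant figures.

Volume: 296,000 US gal × 3.785 L/gal = 1,120,360 L.
[OCl⁻]/[HOCl] = 10^(pH − pKa) = 10^(8.1 − 7.51) = 3.89; fraction as HOCl = 1/(1 + 3.89) = 0.2045.
Free chlorine required for 1.26 ppm HOCl: 1.26 / 0.2045 = 6.162 ppm.
FC to add: 6.162 − 0.4 = 5.762 mg/L as Cl₂.
Cl₂ equivalent: 5.762 mg/L × 1,120,360 L = 6455 g.
Product at 12.6% available Cl: 6455 / 0.126 = 51,230 g.
Volume: 51,230 g ÷ 1.08 g/mL = 47,440 mL.

47.4 L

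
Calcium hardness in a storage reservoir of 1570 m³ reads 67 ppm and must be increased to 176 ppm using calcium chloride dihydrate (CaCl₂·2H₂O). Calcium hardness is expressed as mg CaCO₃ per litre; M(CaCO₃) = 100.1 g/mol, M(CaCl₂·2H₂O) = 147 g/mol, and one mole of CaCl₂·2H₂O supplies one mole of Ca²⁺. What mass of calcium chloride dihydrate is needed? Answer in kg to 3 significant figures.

251 kg

Volume: 1570 m³ = 1,570,000 L.
Hardness to add: (176 − 67) = 109 mg/L as CaCO₃ × 1,570,000 L = 171,100 g as CaCO₃.
Moles of Ca²⁺ (1 mol Ca²⁺ ≡ 1 mol CaCO₃): 171,100 / 100.1 g/mol = 1710 mol.
Mass of CaCl₂·2H₂O: 1710 × 147 = 251,300 g.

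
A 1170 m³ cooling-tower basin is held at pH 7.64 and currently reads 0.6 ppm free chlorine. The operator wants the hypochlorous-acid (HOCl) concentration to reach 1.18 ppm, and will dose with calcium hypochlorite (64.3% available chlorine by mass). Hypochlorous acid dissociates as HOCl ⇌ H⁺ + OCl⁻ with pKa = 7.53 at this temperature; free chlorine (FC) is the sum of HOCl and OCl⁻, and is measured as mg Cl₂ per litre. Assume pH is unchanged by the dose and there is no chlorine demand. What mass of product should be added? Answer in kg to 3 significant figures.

3.82 kg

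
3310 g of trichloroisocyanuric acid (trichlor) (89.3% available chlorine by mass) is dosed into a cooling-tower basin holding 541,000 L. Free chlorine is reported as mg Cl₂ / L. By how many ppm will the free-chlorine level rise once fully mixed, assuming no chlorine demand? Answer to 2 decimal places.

Available chlorine delivered: 3310 g × 0.893 = 2956 g as Cl₂.
Concentration rise: 2956 g / 541,000 L = 5.464 mg/L = 5.46 ppm.

5.46 ppm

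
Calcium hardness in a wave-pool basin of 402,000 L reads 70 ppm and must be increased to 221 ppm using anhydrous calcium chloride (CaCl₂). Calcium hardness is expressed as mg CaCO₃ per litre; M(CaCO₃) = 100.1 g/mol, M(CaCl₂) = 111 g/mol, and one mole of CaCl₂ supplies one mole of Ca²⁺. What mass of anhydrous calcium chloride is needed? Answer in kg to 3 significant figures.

Hardness to add: (221 − 70) = 151 mg/L as CaCO₃ × 402,000 L = 60,700 g as CaCO₃.
Moles of Ca²⁺ (1 mol Ca²⁺ ≡ 1 mol CaCO₃): 60,700 / 100.1 g/mol = 606.4 mol.
Mass of CaCl₂: 606.4 × 111 = 67,310 g.

67.3 kg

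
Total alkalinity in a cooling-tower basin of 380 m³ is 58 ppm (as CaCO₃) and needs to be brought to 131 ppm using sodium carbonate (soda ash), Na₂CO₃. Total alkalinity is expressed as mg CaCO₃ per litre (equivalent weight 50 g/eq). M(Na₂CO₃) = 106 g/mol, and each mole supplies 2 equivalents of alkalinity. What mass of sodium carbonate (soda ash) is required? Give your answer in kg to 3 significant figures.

Volume: 380 m³ = 380,000 L.
Alkalinity to add: (131 − 58) = 73 mg/L as CaCO₃ × 380,000 L = 27,740 g as CaCO₃.
Equivalents: 27,740 g ÷ 50 g/eq = 554.8 eq.
Each mole of Na₂CO₃ supplies 2 eq, so 554.8 / 2 = 277.4 mol.
Mass: 277.4 mol × 106 g/mol = 29,400 g.

29.4 kg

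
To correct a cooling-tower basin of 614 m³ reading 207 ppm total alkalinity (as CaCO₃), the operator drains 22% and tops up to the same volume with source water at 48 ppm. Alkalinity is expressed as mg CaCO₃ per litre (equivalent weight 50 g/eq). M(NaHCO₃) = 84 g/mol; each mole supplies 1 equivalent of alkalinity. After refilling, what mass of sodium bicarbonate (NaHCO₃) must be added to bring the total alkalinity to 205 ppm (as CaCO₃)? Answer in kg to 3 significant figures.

Volume: 614 m³ = 614,000 L.
After draining 22% and refilling: 207 × 0.78 + 48 × 0.22 = 172.02 ppm.
Deficit to target: 205 − 172.02 = 32.98 mg/L.
As CaCO₃: 32.98 mg/L × 614,000 L = 20,250 g; ÷ 50 g/eq ÷ 1 = 405 mol NaHCO₃.
Mass: 405 × 84 = 34,020 g.

34.0 kg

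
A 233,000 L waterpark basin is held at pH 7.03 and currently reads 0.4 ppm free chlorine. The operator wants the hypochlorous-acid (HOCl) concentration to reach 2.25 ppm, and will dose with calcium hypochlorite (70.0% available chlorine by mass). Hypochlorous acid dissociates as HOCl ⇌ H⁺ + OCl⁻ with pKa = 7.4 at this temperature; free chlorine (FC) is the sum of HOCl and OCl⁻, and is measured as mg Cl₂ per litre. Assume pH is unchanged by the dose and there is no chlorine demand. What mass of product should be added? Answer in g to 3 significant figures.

935 g

[OCl⁻]/[HOCl] = 10^(pH − pKa) = 10^(7.03 − 7.4) = 0.4266; fraction as HOCl = 1/(1 + 0.4266) = 0.701.
Free chlorine required for 2.25 ppm HOCl: 2.25 / 0.701 = 3.21 ppm.
FC to add: 3.21 − 0.4 = 2.81 mg/L as Cl₂.
Cl₂ equivalent: 2.81 mg/L × 233,000 L = 654.7 g.
Product at 70.0% available Cl: 654.7 / 0.7 = 935.3 g.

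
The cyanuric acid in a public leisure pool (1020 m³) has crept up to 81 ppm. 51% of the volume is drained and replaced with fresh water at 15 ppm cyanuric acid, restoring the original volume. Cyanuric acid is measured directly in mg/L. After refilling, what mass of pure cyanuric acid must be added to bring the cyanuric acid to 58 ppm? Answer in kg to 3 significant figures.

10.9 kg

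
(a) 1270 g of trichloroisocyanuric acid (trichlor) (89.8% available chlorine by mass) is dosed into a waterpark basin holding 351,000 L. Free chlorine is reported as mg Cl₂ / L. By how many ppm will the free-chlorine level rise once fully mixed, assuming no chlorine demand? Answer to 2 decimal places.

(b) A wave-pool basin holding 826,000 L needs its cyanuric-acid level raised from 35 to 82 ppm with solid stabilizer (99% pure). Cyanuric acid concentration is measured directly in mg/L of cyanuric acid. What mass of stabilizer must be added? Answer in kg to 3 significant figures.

(a) 3.25 ppm; (b) 39.2 kg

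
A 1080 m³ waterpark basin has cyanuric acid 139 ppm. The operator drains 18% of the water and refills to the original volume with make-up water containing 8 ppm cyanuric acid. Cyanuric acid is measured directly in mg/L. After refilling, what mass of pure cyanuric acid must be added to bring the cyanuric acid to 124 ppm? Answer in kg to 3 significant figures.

9.27 kg

Volume: 1080 m³ = 1,080,000 L.
After draining 18% and refilling: 139 × 0.82 + 8 × 0.18 = 115.42 ppm.
Deficit to target: 124 − 115.42 = 8.58 mg/L.
Mass: 8.58 mg/L × 1,080,000 L = 9266 g cyanuric acid.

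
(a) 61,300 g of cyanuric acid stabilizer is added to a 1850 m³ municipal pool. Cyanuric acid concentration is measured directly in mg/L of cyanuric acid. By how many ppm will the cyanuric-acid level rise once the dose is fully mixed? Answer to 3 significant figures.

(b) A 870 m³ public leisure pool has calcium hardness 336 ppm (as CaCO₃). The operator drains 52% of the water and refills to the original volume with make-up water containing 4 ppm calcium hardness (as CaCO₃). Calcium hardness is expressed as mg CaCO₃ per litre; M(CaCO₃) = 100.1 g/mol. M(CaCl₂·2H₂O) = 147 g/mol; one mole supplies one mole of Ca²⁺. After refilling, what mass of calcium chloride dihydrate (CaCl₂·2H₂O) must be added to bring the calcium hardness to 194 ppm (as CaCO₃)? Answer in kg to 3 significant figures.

(a) Volume: 1850 m³ = 1,850,000 L.
(a) Rise: 61,300 g / 1,850,000 L × 1000 = 33.14 mg/L.

(b) Volume: 870 m³ = 870,000 L.
(b) After draining 52% and refilling: 336 × 0.48 + 4 × 0.52 = 163.36 ppm.
(b) Deficit to target: 194 − 163.36 = 30.64 mg/L.
(b) As CaCO₃: 30.64 mg/L × 870,000 L = 26,660 g; ÷ 100.1 = 266.3 mol Ca²⁺.
(b) Mass: 266.3 × 147 = 39,150 g.

(a) 33.1 ppm; (b) 39.1 kg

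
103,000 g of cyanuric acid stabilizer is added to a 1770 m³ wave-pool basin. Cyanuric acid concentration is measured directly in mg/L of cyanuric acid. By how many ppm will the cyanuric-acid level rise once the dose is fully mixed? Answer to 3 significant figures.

Volume: 1770 m³ = 1,770,000 L.
Rise: 103,000 g / 1,770,000 L × 1000 = 58.19 mg/L.

58.2 ppm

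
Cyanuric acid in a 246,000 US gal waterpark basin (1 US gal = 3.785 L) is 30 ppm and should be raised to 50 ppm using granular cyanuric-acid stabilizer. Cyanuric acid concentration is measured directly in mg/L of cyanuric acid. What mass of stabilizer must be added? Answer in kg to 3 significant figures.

Volume: 246,000 US gal × 3.785 L/gal = 931,110 L.
CYA to add: (50 − 30) = 20 mg/L × 931,110 L = 18,620 g cyanuric acid.

18.6 kg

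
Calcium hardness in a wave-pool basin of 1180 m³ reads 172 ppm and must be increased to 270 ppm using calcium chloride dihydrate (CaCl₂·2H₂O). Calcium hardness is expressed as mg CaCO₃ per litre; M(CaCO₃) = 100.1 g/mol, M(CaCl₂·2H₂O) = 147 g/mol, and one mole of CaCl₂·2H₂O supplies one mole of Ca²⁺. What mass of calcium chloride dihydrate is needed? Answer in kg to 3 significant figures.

170 kg

Volume: 1180 m³ = 1,180,000 L.
Hardness to add: (270 − 172) = 98 mg/L as CaCO₃ × 1,180,000 L = 115,600 g as CaCO₃.
Moles of Ca²⁺ (1 mol Ca²⁺ ≡ 1 mol CaCO₃): 115,600 / 100.1 g/mol = 1155 mol.
Mass of CaCl₂·2H₂O: 1155 × 147 = 169,800 g.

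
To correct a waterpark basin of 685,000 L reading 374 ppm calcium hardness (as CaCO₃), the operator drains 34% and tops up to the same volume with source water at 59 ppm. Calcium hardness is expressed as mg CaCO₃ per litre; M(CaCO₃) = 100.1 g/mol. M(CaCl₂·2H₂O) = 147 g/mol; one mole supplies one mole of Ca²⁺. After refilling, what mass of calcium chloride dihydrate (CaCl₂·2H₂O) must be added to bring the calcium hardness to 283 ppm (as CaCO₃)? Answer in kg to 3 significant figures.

16.2 kg

After draining 34% and refilling: 374 × 0.66 + 59 × 0.34 = 266.9 ppm.
Deficit to target: 283 − 266.9 = 16.1 mg/L.
As CaCO₃: 16.1 mg/L × 685,000 L = 11,030 g; ÷ 100.1 = 110.2 mol Ca²⁺.
Mass: 110.2 × 147 = 16,200 g.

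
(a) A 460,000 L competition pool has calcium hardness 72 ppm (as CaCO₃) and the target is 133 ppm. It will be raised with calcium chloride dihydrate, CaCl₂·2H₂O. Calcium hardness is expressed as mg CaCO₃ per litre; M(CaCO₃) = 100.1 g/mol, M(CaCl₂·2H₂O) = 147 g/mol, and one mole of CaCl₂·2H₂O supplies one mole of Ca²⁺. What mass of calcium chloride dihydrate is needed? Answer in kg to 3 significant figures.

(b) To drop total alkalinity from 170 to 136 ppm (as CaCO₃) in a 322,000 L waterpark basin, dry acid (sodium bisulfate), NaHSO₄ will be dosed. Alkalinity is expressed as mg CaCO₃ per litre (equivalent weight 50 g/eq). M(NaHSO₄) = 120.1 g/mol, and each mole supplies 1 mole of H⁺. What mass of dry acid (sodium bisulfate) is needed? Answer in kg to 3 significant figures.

(a) Hardness to add: (133 − 72) = 61 mg/L as CaCO₃ × 460,000 L = 28,060 g as CaCO₃.
(a) Moles of Ca²⁺ (1 mol Ca²⁺ ≡ 1 mol CaCO₃): 28,060 / 100.1 g/mol = 280.3 mol.
(a) Mass of CaCl₂·2H₂O: 280.3 × 147 = 41,210 g.

(b) Alkalinity to neutralize: (170 − 136) = 34 mg/L as CaCO₃ × 322,000 L = 10,950 g as CaCO₃.
(b) Equivalents of H⁺ required: 10,950 ÷ 50 g/eq = 219 eq = 219 mol NaHSO₄.
(b) Mass of NaHSO₄: 219 × 120.1 = 26,300 g.

(a) 41.2 kg; (b) 26.3 kg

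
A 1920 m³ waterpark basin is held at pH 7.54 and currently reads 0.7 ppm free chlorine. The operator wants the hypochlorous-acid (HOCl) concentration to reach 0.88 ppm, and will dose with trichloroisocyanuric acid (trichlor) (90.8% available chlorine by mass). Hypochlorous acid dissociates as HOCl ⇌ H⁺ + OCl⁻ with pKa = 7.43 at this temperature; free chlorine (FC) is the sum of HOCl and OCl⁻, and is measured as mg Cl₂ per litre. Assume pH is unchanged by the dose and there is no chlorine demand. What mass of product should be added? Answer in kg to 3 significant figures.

Volume: 1920 m³ = 1,920,000 L.
[OCl⁻]/[HOCl] = 10^(pH − pKa) = 10^(7.54 − 7.43) = 1.288; fraction as HOCl = 1/(1 + 1.288) = 0.437.
Free chlorine required for 0.88 ppm HOCl: 0.88 / 0.437 = 2.014 ppm.
FC to add: 2.014 − 0.7 = 1.314 mg/L as Cl₂.
Cl₂ equivalent: 1.314 mg/L × 1,920,000 L = 2522 g.
Product at 90.8% available Cl: 2522 / 0.908 = 2778 g.

2.78 kg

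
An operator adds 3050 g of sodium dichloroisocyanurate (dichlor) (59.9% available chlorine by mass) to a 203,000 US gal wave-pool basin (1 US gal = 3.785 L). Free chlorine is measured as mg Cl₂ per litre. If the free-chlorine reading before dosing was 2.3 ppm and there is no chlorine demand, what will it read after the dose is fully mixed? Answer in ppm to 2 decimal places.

Volume: 203,000 US gal × 3.785 L/gal = 768,355 L.
Available chlorine delivered: 3050 g × 0.599 = 1827 g as Cl₂.
Concentration rise: 1827 g / 768,355 L = 2.378 mg/L = 2.38 ppm.
Final FC: 2.3 + 2.38 = 4.68 ppm.

4.68 ppm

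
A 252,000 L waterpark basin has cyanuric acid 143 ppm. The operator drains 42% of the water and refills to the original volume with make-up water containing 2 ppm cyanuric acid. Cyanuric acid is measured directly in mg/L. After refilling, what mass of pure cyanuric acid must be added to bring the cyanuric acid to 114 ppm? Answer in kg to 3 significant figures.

7.62 kg

After draining 42% and refilling: 143 × 0.58 + 2 × 0.42 = 83.78 ppm.
Deficit to target: 114 − 83.78 = 30.22 mg/L.
Mass: 30.22 mg/L × 252,000 L = 7615 g cyanuric acid.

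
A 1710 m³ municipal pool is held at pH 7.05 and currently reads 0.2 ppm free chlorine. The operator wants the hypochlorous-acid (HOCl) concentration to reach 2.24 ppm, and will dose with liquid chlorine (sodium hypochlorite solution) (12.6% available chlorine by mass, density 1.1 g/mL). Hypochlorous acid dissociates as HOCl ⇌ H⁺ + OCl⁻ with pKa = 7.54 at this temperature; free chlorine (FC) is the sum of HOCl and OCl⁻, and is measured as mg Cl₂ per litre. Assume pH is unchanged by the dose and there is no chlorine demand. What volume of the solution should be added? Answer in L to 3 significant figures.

34.1 L

Volume: 1710 m³ = 1,710,000 L.
[OCl⁻]/[HOCl] = 10^(pH − pKa) = 10^(7.05 − 7.54) = 0.3236; fraction as HOCl = 1/(1 + 0.3236) = 0.7555.
Free chlorine required for 2.24 ppm HOCl: 2.24 / 0.7555 = 2.965 ppm.
FC to add: 2.965 − 0.2 = 2.765 mg/L as Cl₂.
Cl₂ equivalent: 2.765 mg/L × 1,710,000 L = 4728 g.
Product at 12.6% available Cl: 4728 / 0.126 = 37,520 g.
Volume: 37,520 g ÷ 1.1 g/mL = 34,110 mL.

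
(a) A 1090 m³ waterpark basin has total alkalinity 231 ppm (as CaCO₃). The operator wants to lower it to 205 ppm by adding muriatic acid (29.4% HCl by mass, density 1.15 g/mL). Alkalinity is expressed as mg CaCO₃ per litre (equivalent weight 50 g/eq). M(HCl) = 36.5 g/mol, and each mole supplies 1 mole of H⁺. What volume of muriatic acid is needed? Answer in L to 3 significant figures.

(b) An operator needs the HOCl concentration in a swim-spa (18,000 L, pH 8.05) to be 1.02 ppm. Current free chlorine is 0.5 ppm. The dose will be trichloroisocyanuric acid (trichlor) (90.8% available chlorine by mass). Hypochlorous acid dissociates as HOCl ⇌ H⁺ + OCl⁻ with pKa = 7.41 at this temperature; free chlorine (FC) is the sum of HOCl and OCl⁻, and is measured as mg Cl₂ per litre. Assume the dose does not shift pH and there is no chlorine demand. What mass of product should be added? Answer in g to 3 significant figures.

(a) Volume: 1090 m³ = 1,090,000 L.
(a) Alkalinity to neutralize: (231 − 205) = 26 mg/L as CaCO₃ × 1,090,000 L = 28,340 g as CaCO₃.
(a) Equivalents of H⁺ required: 28,340 ÷ 50 g/eq = 566.8 eq = 566.8 mol HCl.
(a) Mass of HCl: 566.8 × 36.5 = 20,690 g.
(a) Mass of 29.4% solution: 20,690 / 0.294 = 70,370 g.
(a) Volume: 70,370 g ÷ 1.15 g/mL = 61,190 mL.

(b) [OCl⁻]/[HOCl] = 10^(pH − pKa) = 10^(8.05 − 7.41) = 4.365; fraction as HOCl = 1/(1 + 4.365) = 0.1864.
(b) Free chlorine required for 1.02 ppm HOCl: 1.02 / 0.1864 = 5.472 ppm.
(b) FC to add: 5.472 − 0.5 = 4.972 mg/L as Cl₂.
(b) Cl₂ equivalent: 4.972 mg/L × 18,000 L = 89.5 g.
(b) Product at 90.8% available Cl: 89.5 / 0.908 = 98.57 g.

(a) 61.2 L; (b) 98.6 g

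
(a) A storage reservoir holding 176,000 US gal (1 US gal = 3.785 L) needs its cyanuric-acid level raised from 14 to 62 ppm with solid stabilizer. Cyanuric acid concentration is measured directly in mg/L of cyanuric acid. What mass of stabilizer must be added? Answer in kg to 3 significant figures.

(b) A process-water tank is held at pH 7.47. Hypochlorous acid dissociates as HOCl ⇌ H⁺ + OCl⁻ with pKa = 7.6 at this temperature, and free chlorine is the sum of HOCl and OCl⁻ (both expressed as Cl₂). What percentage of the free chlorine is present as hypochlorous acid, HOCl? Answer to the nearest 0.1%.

(a) Volume: 176,000 US gal × 3.785 L/gal = 666,160 L.
(a) CYA to add: (62 − 14) = 48 mg/L × 666,160 L = 31,980 g cyanuric acid.

(b) [OCl⁻]/[HOCl] = 10^(pH − pKa) = 10^(7.47 − 7.6) = 10^-0.13 = 0.7413.
(b) Fraction as HOCl = 1 / (1 + 0.7413) = 0.5743.

(a) 32.0 kg; (b) 57.4%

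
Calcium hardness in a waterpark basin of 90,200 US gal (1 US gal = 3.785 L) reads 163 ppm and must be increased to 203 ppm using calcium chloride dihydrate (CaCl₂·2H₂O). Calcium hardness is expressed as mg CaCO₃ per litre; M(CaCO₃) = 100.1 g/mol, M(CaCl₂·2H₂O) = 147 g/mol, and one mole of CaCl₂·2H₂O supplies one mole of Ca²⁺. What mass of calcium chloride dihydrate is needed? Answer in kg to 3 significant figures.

20.1 kg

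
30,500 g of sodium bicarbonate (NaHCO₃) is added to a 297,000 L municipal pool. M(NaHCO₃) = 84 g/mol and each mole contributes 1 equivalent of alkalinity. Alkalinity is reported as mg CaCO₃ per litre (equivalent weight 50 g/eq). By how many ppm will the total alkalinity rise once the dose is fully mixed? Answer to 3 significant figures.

Moles of NaHCO₃: 30,500 g ÷ 84 g/mol = 363.1 mol → 363.1 eq of alkalinity.
As CaCO₃: 363.1 eq × 50 g/eq = 18,150 g.
Rise: 18,150 g / 297,000 L × 1000 = 61.13 mg/L.

61.1 ppm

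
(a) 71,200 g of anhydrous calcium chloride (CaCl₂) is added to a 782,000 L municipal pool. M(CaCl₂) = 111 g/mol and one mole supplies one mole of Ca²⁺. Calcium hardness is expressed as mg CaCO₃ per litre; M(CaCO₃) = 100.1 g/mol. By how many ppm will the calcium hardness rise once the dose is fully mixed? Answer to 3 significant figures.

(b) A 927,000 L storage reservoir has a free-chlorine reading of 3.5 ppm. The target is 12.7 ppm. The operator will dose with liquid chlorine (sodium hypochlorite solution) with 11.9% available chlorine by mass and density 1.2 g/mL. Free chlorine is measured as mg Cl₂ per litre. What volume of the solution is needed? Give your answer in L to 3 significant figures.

(a) Moles of Ca²⁺: 71,200 g ÷ 111 g/mol = 641.4 mol.
(a) As CaCO₃: 641.4 mol × 100.1 g/mol = 64,210 g.
(a) Rise: 64,210 g / 782,000 L × 1000 = 82.11 mg/L.

(b) Chlorine deficit: 12.7 − 3.5 = 9.2 ppm = 9.2 mg/L as Cl₂.
(b) Cl₂ equivalent needed: 9.2 mg/L × 927,000 L = 8,528,000 mg = 8528 g.
(b) Product at 11.9% available chlorine: 8528 / 0.119 = 71,670 g.
(b) Volume at density 1.2 g/mL: 71,670 g ÷ 1.2 g/mL = 59,720 mL.

(a) 82.1 ppm; (b) 59.7 L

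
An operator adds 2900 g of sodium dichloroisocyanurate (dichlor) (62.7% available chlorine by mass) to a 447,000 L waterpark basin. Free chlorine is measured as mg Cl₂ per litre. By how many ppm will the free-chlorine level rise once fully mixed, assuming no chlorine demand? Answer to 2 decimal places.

Available chlorine delivered: 2900 g × 0.627 = 1818 g as Cl₂.
Concentration rise: 1818 g / 447,000 L = 4.068 mg/L = 4.07 ppm.

4.07 ppm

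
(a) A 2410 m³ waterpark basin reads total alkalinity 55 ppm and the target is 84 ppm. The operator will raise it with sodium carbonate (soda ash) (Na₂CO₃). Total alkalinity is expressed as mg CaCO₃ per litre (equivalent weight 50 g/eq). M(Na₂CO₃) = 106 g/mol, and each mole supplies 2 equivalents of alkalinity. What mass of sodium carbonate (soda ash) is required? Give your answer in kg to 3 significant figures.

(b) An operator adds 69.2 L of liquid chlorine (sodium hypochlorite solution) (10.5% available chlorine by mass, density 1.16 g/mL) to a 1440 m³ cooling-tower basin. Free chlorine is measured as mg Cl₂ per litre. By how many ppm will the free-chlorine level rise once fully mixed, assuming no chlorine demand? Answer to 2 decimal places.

(a) 74.1 kg; (b) 5.85 ppm

(a) Volume: 2410 m³ = 2,410,000 L.
(a) Alkalinity to add: (84 − 55) = 29 mg/L as CaCO₃ × 2,410,000 L = 69,890 g as CaCO₃.
(a) Equivalents: 69,890 g ÷ 50 g/eq = 1398 eq.
(a) Each mole of Na₂CO₃ supplies 2 eq, so 1398 / 2 = 698.9 mol.
(a) Mass: 698.9 mol × 106 g/mol = 74,080 g.

(b) Volume: 1440 m³ = 1,440,000 L.
(b) Mass of solution: 69.2 L × 1000 mL/L × 1.16 g/mL = 80,270 g.
(b) Available chlorine delivered: 80,270 g × 0.105 = 8429 g as Cl₂.
(b) Concentration rise: 8429 g / 1,440,000 L = 5.853 mg/L = 5.85 ppm.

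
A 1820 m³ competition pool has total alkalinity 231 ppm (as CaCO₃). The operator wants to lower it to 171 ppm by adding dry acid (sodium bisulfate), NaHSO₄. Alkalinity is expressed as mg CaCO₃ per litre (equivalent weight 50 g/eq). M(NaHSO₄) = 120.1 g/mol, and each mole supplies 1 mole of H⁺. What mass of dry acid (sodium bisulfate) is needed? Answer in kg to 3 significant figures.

262 kg

Volume: 1820 m³ = 1,820,000 L.
Alkalinity to neutralize: (231 − 171) = 60 mg/L as CaCO₃ × 1,820,000 L = 109,200 g as CaCO₃.
Equivalents of H⁺ required: 109,200 ÷ 50 g/eq = 2184 eq = 2184 mol NaHSO₄.
Mass of NaHSO₄: 2184 × 120.1 = 262,300 g.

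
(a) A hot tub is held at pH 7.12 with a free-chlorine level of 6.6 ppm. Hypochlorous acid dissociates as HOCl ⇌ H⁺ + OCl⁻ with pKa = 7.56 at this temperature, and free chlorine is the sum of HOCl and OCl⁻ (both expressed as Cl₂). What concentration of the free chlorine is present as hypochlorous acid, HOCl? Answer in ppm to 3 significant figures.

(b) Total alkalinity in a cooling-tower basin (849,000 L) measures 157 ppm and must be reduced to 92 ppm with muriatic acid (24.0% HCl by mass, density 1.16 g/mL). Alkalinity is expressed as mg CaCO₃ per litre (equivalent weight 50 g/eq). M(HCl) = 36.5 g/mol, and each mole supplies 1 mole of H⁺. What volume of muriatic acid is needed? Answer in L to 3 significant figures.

(a) 4.84 ppm; (b) 145 L

(a) [OCl⁻]/[HOCl] = 10^(pH − pKa) = 10^(7.12 − 7.56) = 10^-0.44 = 0.3631.
(a) Fraction as HOCl = 1 / (1 + 0.3631) = 0.7336.
(a) HOCl = 0.7336 × 6.6 ppm = 4.842 ppm.

(b) Alkalinity to neutralize: (157 − 92) = 65 mg/L as CaCO₃ × 849,000 L = 55,180 g as CaCO₃.
(b) Equivalents of H⁺ required: 55,180 ÷ 50 g/eq = 1104 eq = 1104 mol HCl.
(b) Mass of HCl: 1104 × 36.5 = 40,290 g.
(b) Mass of 24.0% solution: 40,290 / 0.24 = 167,900 g.
(b) Volume: 167,900 g ÷ 1.16 g/mL = 144,700 mL.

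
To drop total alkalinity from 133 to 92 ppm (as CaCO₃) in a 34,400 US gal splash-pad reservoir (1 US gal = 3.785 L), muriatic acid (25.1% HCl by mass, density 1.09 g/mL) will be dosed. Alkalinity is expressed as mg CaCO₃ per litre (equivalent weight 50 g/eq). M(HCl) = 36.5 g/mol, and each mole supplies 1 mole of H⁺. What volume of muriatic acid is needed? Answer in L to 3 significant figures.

14.2 L

Volume: 34,400 US gal × 3.785 L/gal = 130,204 L.
Alkalinity to neutralize: (133 − 92) = 41 mg/L as CaCO₃ × 130,204 L = 5338 g as CaCO₃.
Equivalents of H⁺ required: 5338 ÷ 50 g/eq = 106.8 eq = 106.8 mol HCl.
Mass of HCl: 106.8 × 36.5 = 3897 g.
Mass of 25.1% solution: 3897 / 0.251 = 15,530 g.
Volume: 15,530 g ÷ 1.09 g/mL = 14,240 mL.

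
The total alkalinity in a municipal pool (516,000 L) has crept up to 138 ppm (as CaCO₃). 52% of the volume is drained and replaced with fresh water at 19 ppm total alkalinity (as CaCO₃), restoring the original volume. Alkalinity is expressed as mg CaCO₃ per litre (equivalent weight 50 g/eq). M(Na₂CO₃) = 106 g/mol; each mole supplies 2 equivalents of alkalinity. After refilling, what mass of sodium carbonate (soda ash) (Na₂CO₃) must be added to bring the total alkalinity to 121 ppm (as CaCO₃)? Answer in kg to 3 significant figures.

24.5 kg

After draining 52% and refilling: 138 × 0.48 + 19 × 0.52 = 76.12 ppm.
Deficit to target: 121 − 76.12 = 44.88 mg/L.
As CaCO₃: 44.88 mg/L × 516,000 L = 23,160 g; ÷ 50 g/eq ÷ 2 = 231.6 mol Na₂CO₃.
Mass: 231.6 × 106 = 24,550 g.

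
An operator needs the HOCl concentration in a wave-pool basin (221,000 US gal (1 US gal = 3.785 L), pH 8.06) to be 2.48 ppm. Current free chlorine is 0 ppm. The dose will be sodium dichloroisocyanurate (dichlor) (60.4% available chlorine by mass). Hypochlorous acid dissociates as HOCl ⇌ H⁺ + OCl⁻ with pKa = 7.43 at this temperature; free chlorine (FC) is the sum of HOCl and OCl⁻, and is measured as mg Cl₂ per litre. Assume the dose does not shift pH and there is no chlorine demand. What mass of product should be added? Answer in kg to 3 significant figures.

18.1 kg

Volume: 221,000 US gal × 3.785 L/gal = 836,485 L.
[OCl⁻]/[HOCl] = 10^(pH − pKa) = 10^(8.06 − 7.43) = 4.266; fraction as HOCl = 1/(1 + 4.266) = 0.1899.
Free chlorine required for 2.48 ppm HOCl: 2.48 / 0.1899 = 13.06 ppm.
FC to add: 13.06 − 0 = 13.06 mg/L as Cl₂.
Cl₂ equivalent: 13.06 mg/L × 836,485 L = 10,920 g.
Product at 60.4% available Cl: 10,920 / 0.604 = 18,090 g.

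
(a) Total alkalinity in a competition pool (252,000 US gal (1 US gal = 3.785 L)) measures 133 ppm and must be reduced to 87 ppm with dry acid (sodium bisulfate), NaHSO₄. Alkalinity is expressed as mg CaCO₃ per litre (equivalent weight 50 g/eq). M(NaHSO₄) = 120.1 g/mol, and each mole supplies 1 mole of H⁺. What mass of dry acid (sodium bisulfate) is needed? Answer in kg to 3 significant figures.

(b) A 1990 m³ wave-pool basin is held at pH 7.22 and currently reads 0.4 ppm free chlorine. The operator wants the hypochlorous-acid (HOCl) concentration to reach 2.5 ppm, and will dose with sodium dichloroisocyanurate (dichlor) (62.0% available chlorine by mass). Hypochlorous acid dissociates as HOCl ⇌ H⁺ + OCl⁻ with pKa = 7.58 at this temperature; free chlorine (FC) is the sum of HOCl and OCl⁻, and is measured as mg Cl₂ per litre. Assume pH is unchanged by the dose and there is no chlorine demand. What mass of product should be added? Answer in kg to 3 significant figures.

(a) Volume: 252,000 US gal × 3.785 L/gal = 953,820 L.
(a) Alkalinity to neutralize: (133 − 87) = 46 mg/L as CaCO₃ × 953,820 L = 43,880 g as CaCO₃.
(a) Equivalents of H⁺ required: 43,880 ÷ 50 g/eq = 877.5 eq = 877.5 mol NaHSO₄.
(a) Mass of NaHSO₄: 877.5 × 120.1 = 105,400 g.

(b) Volume: 1990 m³ = 1,990,000 L.
(b) [OCl⁻]/[HOCl] = 10^(pH − pKa) = 10^(7.22 − 7.58) = 0.4365; fraction as HOCl = 1/(1 + 0.4365) = 0.6961.
(b) Free chlorine required for 2.5 ppm HOCl: 2.5 / 0.6961 = 3.591 ppm.
(b) FC to add: 3.591 − 0.4 = 3.191 mg/L as Cl₂.
(b) Cl₂ equivalent: 3.191 mg/L × 1,990,000 L = 6351 g.
(b) Product at 62.0% available Cl: 6351 / 0.62 = 10,240 g.

(a) 105 kg; (b) 10.2 kg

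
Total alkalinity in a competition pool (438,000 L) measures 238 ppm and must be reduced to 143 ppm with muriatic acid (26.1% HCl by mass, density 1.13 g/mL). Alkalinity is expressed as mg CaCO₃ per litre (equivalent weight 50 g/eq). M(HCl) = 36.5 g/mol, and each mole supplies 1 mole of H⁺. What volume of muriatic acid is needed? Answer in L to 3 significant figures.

103 L

Alkalinity to neutralize: (238 − 143) = 95 mg/L as CaCO₃ × 438,000 L = 41,610 g as CaCO₃.
Equivalents of H⁺ required: 41,610 ÷ 50 g/eq = 832.2 eq = 832.2 mol HCl.
Mass of HCl: 832.2 × 36.5 = 30,380 g.
Mass of 26.1% solution: 30,380 / 0.261 = 116,400 g.
Volume: 116,400 g ÷ 1.13 g/mL = 103,000 mL.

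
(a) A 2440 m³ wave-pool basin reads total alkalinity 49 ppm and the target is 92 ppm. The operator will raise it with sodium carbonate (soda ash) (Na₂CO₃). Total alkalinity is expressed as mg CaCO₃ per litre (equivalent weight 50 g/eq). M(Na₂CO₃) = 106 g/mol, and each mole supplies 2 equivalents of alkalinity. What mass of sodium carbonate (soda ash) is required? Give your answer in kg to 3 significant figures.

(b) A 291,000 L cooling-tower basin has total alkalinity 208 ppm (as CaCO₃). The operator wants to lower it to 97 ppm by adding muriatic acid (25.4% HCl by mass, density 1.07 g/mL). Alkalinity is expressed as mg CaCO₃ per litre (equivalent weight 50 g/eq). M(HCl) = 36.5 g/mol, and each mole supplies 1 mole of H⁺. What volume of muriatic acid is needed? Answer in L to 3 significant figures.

(a) Volume: 2440 m³ = 2,440,000 L.
(a) Alkalinity to add: (92 − 49) = 43 mg/L as CaCO₃ × 2,440,000 L = 104,900 g as CaCO₃.
(a) Equivalents: 104,900 g ÷ 50 g/eq = 2098 eq.
(a) Each mole of Na₂CO₃ supplies 2 eq, so 2098 / 2 = 1049 mol.
(a) Mass: 1049 mol × 106 g/mol = 111,200 g.

(b) Alkalinity to neutralize: (208 − 97) = 111 mg/L as CaCO₃ × 291,000 L = 32,300 g as CaCO₃.
(b) Equivalents of H⁺ required: 32,300 ÷ 50 g/eq = 646 eq = 646 mol HCl.
(b) Mass of HCl: 646 × 36.5 = 23,580 g.
(b) Mass of 25.4% solution: 23,580 / 0.254 = 92,830 g.
(b) Volume: 92,830 g ÷ 1.07 g/mL = 86,760 mL.

(a) 111 kg; (b) 86.8 L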